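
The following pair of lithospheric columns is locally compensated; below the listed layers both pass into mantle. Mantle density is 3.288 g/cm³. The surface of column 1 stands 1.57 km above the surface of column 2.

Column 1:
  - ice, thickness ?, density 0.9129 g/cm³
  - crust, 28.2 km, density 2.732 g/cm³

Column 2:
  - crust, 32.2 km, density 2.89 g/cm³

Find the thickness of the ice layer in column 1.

0.968 km

Take the compensation level at the base of the deeper column (depth z_c below the surface of column 1) and equate Σ ρ_i t_i down to z_c; mantle fills any gap and the z_c terms cancel.
Column 1: x×0.9129 + 28.2×2.732 + (z_c − 28.2 − x)×3.288
Column 2: 1.57×0 + 32.2×2.89 + (z_c − 1.57 − 32.2)×3.288
The z_c×3.288 term appears on both sides and cancels. Collect the known terms of each column as K = Σ(ρt)_known − 3.288 × (depth of known layers): K_1 = 77.0424 − 3.288×28.2 = −15.6792; K_2 = 93.058 − 3.288×(1.57 + 32.2) = −17.97776.
Balance: K_1 − x×(3.288 − 0.9129) = K_2, so x = (K_1 − K_2)/(3.288 − 0.9129) = 2.29856/2.3751 = 0.968 km.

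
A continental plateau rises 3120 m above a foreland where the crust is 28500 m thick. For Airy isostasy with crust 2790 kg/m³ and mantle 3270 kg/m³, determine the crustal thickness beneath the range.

49800 m

Root depth r = h ρ_c / (ρ_m − ρ_c) = 3120 m × 2790 / 480 = 18140 m.
Total thickness = T + h + r = 28500 m + 3120 m + 18140 m = 49800 m.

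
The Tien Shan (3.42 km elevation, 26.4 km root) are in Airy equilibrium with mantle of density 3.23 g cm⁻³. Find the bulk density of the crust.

2.86 g cm⁻³

ρ_c h = (ρ_m − ρ_c) r → ρ_c (h + r) = ρ_m r → ρ_c = ρ_m r / (h + r).
ρ_c = 3.23 × 26.4 km / (3.42 km + 26.4 km) = 2.86 g cm⁻³.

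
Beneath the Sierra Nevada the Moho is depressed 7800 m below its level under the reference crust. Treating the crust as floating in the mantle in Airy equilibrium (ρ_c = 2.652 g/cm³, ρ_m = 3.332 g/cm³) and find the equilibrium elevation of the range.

2000 m

Isostatic balance requires: ρ_c h = (ρ_m − ρ_c) r.
h = r (ρ_m − ρ_c) / ρ_c = 7800 m × (3.332 − 2.652) / 2.652 = 2000 m.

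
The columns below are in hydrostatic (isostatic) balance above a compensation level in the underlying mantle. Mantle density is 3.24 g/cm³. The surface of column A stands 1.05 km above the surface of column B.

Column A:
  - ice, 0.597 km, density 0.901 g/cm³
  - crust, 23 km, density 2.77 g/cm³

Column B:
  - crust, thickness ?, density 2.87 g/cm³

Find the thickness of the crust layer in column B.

Take the compensation level at the base of the deeper column (depth z_c below the surface of column A) and equate Σ ρ_i t_i down to z_c; mantle fills any gap and the z_c terms cancel.
Column A: 0.597×0.901 + 23×2.77 + (z_c − 23.597)×3.24
Column B: 1.05×0 + x×2.87 + (z_c − 1.05 − 0 − x)×3.24
The z_c×3.24 term appears on both sides and cancels. Collect the known terms of each column as K = Σ(ρt)_known − 3.24 × (depth of known layers): K_A = 64.247897 − 3.24×23.597 = −12.206383; K_B = 0 − 3.24×(1.05 + 0) = −3.402.
Balance: K_A = K_B − x×(3.24 − 2.87), so x = (K_B − K_A)/(3.24 − 2.87) = 8.80438/0.37 = 23.8 km.

23.8 km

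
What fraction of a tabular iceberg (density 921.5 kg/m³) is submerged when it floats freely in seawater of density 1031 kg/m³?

Submerged fraction = ρ_obj/ρ_fluid = 921.5/1031 = 89.4%.

89.4%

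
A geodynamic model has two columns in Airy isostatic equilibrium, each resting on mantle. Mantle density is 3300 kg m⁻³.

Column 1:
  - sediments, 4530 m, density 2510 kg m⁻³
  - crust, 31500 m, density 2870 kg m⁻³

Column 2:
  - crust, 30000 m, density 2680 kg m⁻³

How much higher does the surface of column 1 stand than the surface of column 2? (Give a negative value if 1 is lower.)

−447 m

For any compensation level in the mantle, the mantle terms cancel and isostasy reduces to e = (Σt_1 − Σt_2) − (Σ(ρt)_1 − Σ(ρt)_2) / ρ_m.
Σt_1 = 36030 m; Σt_2 = 30000 m; Σ(ρt)_1 = 101775300; Σ(ρt)_2 = 80400000 (in m·kg m⁻³).
e = (36030 − 30000) − (101775300 − 80400000) / 3300 = −447 m.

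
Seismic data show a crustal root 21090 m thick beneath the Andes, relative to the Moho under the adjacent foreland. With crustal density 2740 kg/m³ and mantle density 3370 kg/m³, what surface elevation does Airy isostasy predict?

4850 m

Isostatic balance requires: ρ_c h = (ρ_m − ρ_c) r.
h = r (ρ_m − ρ_c) / ρ_c = 21090 m × (3370 − 2740) / 2740 = 4850 m.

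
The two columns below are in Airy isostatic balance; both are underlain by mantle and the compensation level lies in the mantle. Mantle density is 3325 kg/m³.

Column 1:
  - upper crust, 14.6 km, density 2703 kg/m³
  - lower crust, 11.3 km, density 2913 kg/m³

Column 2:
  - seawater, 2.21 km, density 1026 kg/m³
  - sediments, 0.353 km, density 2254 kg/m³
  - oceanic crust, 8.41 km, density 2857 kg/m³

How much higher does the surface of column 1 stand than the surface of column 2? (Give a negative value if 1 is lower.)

For any compensation level in the mantle, the mantle terms cancel and isostasy reduces to e = (Σt_1 − Σt_2) − (Σ(ρt)_1 − Σ(ρt)_2) / ρ_m.
Σt_1 = 25.9 km; Σt_2 = 10.973 km; Σ(ρt)_1 = 72380.7; Σ(ρt)_2 = 27090.492 (in km·kg/m³).
e = (25.9 − 10.973) − (72380.7 − 27090.492) / 3325 = 1.31 km.

1.31 km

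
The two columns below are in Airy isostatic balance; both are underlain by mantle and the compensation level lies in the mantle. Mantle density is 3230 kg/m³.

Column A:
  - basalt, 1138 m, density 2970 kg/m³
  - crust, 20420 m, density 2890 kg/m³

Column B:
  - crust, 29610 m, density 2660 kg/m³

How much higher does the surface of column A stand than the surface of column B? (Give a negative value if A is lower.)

−2980 m

For any compensation level in the mantle, the mantle terms cancel and isostasy reduces to e = (Σt_A − Σt_B) − (Σ(ρt)_A − Σ(ρt)_B) / ρ_m.
Σt_A = 21558 m; Σt_B = 29610 m; Σ(ρt)_A = 62393660; Σ(ρt)_B = 78762600 (in m·kg/m³).
e = (21558 − 29610) − (62393660 − 78762600) / 3230 = −2980 m.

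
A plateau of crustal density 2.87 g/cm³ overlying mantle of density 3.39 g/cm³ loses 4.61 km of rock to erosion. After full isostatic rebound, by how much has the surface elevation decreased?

Rebound u = e ρ_c/ρ_m = 4.61 km × 2.87/3.39 = 3.903 km.
Net surface drop = e − u = 4.61 km − 3.903 km = e (ρ_m − ρ_c)/ρ_m = 0.707 km.

0.707 km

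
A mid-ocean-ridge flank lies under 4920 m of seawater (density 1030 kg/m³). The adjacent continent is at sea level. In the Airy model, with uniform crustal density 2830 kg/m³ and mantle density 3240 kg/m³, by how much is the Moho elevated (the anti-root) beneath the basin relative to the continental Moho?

21600 m

For local isostatic compensation: replacing crust with seawater at the top is compensated by replacing crust with mantle at the base: d (ρ_c − ρ_w) = a (ρ_m − ρ_c).
a = d (ρ_c − ρ_w)/(ρ_m − ρ_c) = 4920 m × 1800/410 = 21600 m.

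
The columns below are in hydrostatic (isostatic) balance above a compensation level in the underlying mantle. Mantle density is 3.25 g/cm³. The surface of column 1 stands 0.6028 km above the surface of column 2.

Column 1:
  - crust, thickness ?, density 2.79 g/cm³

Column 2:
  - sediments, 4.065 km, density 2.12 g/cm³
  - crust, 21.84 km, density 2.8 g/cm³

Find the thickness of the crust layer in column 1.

35.6 km

Take the compensation level at the base of the deeper column (depth z_c below the surface of column 1) and equate Σ ρ_i t_i down to z_c; mantle fills any gap and the z_c terms cancel.
Column 1: x×2.79 + (z_c − 0 − x)×3.25
Column 2: 0.6028×0 + 4.065×2.12 + 21.84×2.8 + (z_c − 0.6028 − 25.905)×3.25
The z_c×3.25 term appears on both sides and cancels. Collect the known terms of each column as K = Σ(ρt)_known − 3.25 × (depth of known layers): K_1 = 0 − 3.25×0 = 0; K_2 = 69.7698 − 3.25×(0.6028 + 25.905) = −16.38055.
Balance: K_1 − x×(3.25 − 2.79) = K_2, so x = (K_1 − K_2)/(3.25 − 2.79) = 16.3805/0.46 = 35.6 km.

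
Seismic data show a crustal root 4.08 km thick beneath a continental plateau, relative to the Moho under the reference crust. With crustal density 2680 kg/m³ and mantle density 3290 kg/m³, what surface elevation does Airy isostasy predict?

For local isostatic compensation: ρ_c h = (ρ_m − ρ_c) r.
h = r (ρ_m − ρ_c) / ρ_c = 4.08 km × (3290 − 2680) / 2680 = 0.929 km.

0.929 km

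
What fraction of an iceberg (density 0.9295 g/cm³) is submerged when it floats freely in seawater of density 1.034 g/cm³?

Submerged fraction = ρ_obj/ρ_fluid = 0.9295/1.034 = 89.9%.

89.9%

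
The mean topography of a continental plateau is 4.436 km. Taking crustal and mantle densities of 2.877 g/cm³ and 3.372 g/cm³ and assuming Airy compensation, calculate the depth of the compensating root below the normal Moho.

For local isostatic compensation: the weight of the topography is balanced by the buoyancy of the root, ρ_c h = (ρ_m − ρ_c) r.
r = h · ρ_c / (ρ_m − ρ_c) = 4.436 km × 2.877 / (3.372 − 2.877) = 25.8 km.

25.8 km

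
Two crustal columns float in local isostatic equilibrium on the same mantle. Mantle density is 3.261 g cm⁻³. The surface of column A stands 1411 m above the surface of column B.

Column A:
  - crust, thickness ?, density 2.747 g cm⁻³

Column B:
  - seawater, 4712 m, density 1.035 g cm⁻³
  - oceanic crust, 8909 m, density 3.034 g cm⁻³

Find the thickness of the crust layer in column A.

33300 m

Take the compensation level at the base of the deeper column (depth z_c below the surface of column A) and equate Σ ρ_i t_i down to z_c; mantle fills any gap and the z_c terms cancel.
Column A: x×2.747 + (z_c − 0 − x)×3.261
Column B: 1411×0 + 4712×1.035 + 8909×3.034 + (z_c − 1411 − 13621)×3.261
The z_c×3.261 term appears on both sides and cancels. Collect the known terms of each column as K = Σ(ρt)_known − 3.261 × (depth of known layers): K_A = 0 − 3.261×0 = 0; K_B = 31906.826 − 3.261×(1411 + 13621) = −17112.526.
Balance: K_A − x×(3.261 − 2.747) = K_B, so x = (K_A − K_B)/(3.261 − 2.747) = 17112.5/0.514 = 33300 m.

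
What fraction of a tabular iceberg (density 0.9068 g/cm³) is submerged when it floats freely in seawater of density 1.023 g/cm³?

Submerged fraction = ρ_obj/ρ_fluid = 0.9068/1.023 = 88.6%.

88.6%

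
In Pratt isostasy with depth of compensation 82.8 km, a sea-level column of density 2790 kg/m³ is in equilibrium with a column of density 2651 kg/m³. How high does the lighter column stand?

ρ_ref D = ρ (D + h) → h = D (ρ_ref − ρ)/ρ.
h = 82.8 km × (2790 − 2651)/2651 = 4.34 km.

4.34 km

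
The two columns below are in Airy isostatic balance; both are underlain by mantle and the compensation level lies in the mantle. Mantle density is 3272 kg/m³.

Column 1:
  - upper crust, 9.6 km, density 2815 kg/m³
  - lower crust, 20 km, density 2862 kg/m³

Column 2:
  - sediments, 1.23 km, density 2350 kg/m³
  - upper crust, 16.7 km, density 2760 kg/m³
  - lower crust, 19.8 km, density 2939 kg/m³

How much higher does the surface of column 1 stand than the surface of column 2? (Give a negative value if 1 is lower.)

For any compensation level in the mantle, the mantle terms cancel and isostasy reduces to e = (Σt_1 − Σt_2) − (Σ(ρt)_1 − Σ(ρt)_2) / ρ_m.
Σt_1 = 29.6 km; Σt_2 = 37.73 km; Σ(ρt)_1 = 84264; Σ(ρt)_2 = 107174.7 (in km·kg/m³).
e = (29.6 − 37.73) − (84264 − 107174.7) / 3272 = −1.13 km.

−1.13 km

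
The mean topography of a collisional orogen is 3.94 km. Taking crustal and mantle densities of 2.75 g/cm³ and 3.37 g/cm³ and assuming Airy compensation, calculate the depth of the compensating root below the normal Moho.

Balancing pressure at the compensation depth: the weight of the topography is balanced by the buoyancy of the root, ρ_c h = (ρ_m − ρ_c) r.
r = h · ρ_c / (ρ_m − ρ_c) = 3.94 km × 2.75 / (3.37 − 2.75) = 17.5 km.

17.5 km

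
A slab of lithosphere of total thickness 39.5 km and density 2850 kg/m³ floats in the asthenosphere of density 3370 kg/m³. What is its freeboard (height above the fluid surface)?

6.09 km

Floating equilibrium: submerged depth d = t ρ_obj/ρ_fluid = 39.5 km × 2850/3370 = 33.41 km.
Freeboard = t − d = 39.5 km − 33.41 km = 6.09 km.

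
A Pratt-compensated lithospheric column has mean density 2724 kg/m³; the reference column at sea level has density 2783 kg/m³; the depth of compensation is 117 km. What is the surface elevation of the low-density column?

ρ_ref D = ρ (D + h) → h = D (ρ_ref − ρ)/ρ.
h = 117 km × (2783 − 2724)/2724 = 2.53 km.

2.53 km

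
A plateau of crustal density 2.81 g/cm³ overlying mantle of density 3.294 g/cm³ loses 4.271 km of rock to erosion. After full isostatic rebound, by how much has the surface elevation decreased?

Rebound u = e ρ_c/ρ_m = 4.271 km × 2.81/3.294 = 3.643 km.
Net surface drop = e − u = 4.271 km − 3.643 km = e (ρ_m − ρ_c)/ρ_m = 0.628 km.

0.628 km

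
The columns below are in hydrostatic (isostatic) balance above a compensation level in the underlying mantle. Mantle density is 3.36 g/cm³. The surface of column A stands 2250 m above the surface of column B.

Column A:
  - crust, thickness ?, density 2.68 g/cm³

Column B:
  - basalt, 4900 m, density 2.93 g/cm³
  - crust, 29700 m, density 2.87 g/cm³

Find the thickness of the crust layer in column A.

35600 m

Take the compensation level at the base of the deeper column (depth z_c below the surface of column A) and equate Σ ρ_i t_i down to z_c; mantle fills any gap and the z_c terms cancel.
Column A: x×2.68 + (z_c − 0 − x)×3.36
Column B: 2250×0 + 4900×2.93 + 29700×2.87 + (z_c − 2250 − 34600)×3.36
The z_c×3.36 term appears on both sides and cancels. Collect the known terms of each column as K = Σ(ρt)_known − 3.36 × (depth of known layers): K_A = 0 − 3.36×0 = 0; K_B = 99596 − 3.36×(2250 + 34600) = −24220.
Balance: K_A − x×(3.36 − 2.68) = K_B, so x = (K_A − K_B)/(3.36 − 2.68) = 24220/0.68 = 35600 m.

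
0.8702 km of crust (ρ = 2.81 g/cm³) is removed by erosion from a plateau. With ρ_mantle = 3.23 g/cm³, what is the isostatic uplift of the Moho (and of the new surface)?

0.757 km

Unloading: uplift u = e ρ_c/ρ_m = 0.8702 km × 2.81/3.23 = 0.757 km.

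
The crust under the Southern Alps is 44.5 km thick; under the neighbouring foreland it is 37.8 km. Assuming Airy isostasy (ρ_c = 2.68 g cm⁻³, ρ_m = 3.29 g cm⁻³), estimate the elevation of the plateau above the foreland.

1.24 km

Excess crust Δ = 44.5 km − 37.8 km = 6.7 km, split between elevation h and root r with h + r = Δ.
Airy balance ρ_c h = (ρ_m − ρ_c) r gives r = h ρ_c/(ρ_m − ρ_c), so h (1 + ρ_c/(ρ_m − ρ_c)) = Δ, i.e. h = Δ (ρ_m − ρ_c)/ρ_m.
h = 6.7 km × 0.61/3.29 = 1.24 km.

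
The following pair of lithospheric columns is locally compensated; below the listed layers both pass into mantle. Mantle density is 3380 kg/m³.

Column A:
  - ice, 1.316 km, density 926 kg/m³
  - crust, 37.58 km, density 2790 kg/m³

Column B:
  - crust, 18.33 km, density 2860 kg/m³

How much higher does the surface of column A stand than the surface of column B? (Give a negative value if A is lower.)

4.7 km

For any compensation level in the mantle, the mantle terms cancel and isostasy reduces to e = (Σt_A − Σt_B) − (Σ(ρt)_A − Σ(ρt)_B) / ρ_m.
Σt_A = 38.896 km; Σt_B = 18.33 km; Σ(ρt)_A = 106066.816; Σ(ρt)_B = 52423.8 (in km·kg/m³).
e = (38.896 − 18.33) − (106066.816 − 52423.8) / 3380 = 4.7 km.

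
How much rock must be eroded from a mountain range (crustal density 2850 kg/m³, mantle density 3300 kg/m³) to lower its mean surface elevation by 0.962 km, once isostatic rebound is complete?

Net drop Δ = e − u = e − e ρ_c/ρ_m = e (ρ_m − ρ_c)/ρ_m.
e = Δ ρ_m/(ρ_m − ρ_c) = 0.962 km × 3300/450 = 7.05 km.

7.05 km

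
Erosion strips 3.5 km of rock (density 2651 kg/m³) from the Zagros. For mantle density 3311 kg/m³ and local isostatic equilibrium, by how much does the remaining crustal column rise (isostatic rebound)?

2.8 km

Unloading: uplift u = e ρ_c/ρ_m = 3.5 km × 2651/3311 = 2.8 km.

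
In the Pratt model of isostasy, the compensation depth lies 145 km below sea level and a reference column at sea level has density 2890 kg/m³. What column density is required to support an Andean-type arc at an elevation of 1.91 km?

Pratt balance: ρ_ref D = ρ (D + h).
ρ = ρ_ref D/(D + h) = 2890 × 145 km/(145 km + 1.91 km) = 2850 kg/m³.

2850 kg/m³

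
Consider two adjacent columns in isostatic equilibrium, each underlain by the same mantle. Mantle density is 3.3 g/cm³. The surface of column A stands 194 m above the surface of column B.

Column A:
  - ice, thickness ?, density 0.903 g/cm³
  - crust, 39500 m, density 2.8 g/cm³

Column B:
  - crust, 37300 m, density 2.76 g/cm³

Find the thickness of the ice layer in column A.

Take the compensation level at the base of the deeper column (depth z_c below the surface of column A) and equate Σ ρ_i t_i down to z_c; mantle fills any gap and the z_c terms cancel.
Column A: x×0.903 + 39500×2.8 + (z_c − 39500 − x)×3.3
Column B: 194×0 + 37300×2.76 + (z_c − 194 − 37300)×3.3
The z_c×3.3 term appears on both sides and cancels. Collect the known terms of each column as K = Σ(ρt)_known − 3.3 × (depth of known layers): K_A = 110600 − 3.3×39500 = −19750; K_B = 102948 − 3.3×(194 + 37300) = −20782.2.
Balance: K_A − x×(3.3 − 0.903) = K_B, so x = (K_A − K_B)/(3.3 − 0.903) = 1032.2/2.397 = 431 m.

431 m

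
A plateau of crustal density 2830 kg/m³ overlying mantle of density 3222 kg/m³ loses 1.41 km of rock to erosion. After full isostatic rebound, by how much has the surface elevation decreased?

Rebound u = e ρ_c/ρ_m = 1.41 km × 2830/3222 = 1.238 km.
Net surface drop = e − u = 1.41 km − 1.238 km = e (ρ_m − ρ_c)/ρ_m = 0.172 km.

0.172 km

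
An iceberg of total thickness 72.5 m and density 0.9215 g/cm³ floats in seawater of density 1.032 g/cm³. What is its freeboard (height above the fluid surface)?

Floating equilibrium: submerged depth d = t ρ_obj/ρ_fluid = 72.5 m × 0.9215/1.032 = 64.74 m.
Freeboard = t − d = 72.5 m − 64.74 m = 7.76 m.

7.76 m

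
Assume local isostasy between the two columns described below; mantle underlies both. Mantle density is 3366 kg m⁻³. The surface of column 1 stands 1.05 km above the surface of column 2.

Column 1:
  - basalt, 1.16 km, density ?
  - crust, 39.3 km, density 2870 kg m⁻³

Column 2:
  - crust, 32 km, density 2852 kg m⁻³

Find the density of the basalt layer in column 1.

Take the compensation level at the base of the deeper column (depth z_c below the surface of column 1) and equate Σ ρ_i t_i down to z_c; mantle fills any gap and the z_c terms cancel.
Column 1: 1.16×ρ + 39.3×2870 + (z_c − 40.46)×3366
Column 2: 1.05×0 + 32×2852 + (z_c − 1.05 − 32)×3366
The z_c×3366 term appears on both sides and cancels. Collect the known terms of each column as K = Σ(ρt)_known − 3366 × (depth of known layers): K_1 = 112791 − 3366×40.46 = −23397.36; K_2 = 91264 − 3366×(1.05 + 32) = −19982.3.
Balance: K_1 + 1.16×ρ = K_2, so ρ = (K_2 − K_1)/1.16 = 3415.06/1.16 = 2940 kg m⁻³.

2940 kg m⁻³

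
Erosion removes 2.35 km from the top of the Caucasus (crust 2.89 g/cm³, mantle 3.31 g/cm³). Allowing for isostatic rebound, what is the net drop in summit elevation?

0.298 km

Rebound u = e ρ_c/ρ_m = 2.35 km × 2.89/3.31 = 2.052 km.
Net surface drop = e − u = 2.35 km − 2.052 km = e (ρ_m − ρ_c)/ρ_m = 0.298 km.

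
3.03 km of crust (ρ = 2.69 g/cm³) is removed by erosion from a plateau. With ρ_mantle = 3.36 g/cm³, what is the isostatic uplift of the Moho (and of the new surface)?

Unloading: uplift u = e ρ_c/ρ_m = 3.03 km × 2.69/3.36 = 2.43 km.

2.43 km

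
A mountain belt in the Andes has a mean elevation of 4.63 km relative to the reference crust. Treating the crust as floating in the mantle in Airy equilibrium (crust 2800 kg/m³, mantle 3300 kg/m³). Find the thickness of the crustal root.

By Archimedes' principle applied to the lithosphere: the weight of the topography is balanced by the buoyancy of the root, ρ_c h = (ρ_m − ρ_c) r.
r = h · ρ_c / (ρ_m − ρ_c) = 4.63 km × 2800 / (3300 − 2800) = 25.9 km.

25.9 km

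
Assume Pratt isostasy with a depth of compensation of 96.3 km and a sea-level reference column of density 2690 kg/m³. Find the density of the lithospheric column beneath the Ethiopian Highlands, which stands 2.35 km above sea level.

Pratt balance: ρ_ref D = ρ (D + h).
ρ = ρ_ref D/(D + h) = 2690 × 96.3 km/(96.3 km + 2.35 km) = 2630 kg/m³.

2630 kg/m³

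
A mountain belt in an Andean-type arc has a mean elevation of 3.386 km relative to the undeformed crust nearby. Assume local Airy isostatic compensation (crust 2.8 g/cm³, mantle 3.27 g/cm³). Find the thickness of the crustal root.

20.2 km

Isostatic balance requires: the weight of the topography is balanced by the buoyancy of the root, ρ_c h = (ρ_m − ρ_c) r.
r = h · ρ_c / (ρ_m − ρ_c) = 3.386 km × 2.8 / (3.27 − 2.8) = 20.2 km.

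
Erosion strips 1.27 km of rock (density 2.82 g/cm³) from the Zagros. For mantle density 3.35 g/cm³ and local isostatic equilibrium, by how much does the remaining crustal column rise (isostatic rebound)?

Unloading: uplift u = e ρ_c/ρ_m = 1.27 km × 2.82/3.35 = 1.07 km.

1.07 km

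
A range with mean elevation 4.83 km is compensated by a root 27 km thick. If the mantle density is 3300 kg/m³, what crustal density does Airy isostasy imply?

2800 kg/m³

ρ_c h = (ρ_m − ρ_c) r → ρ_c (h + r) = ρ_m r → ρ_c = ρ_m r / (h + r).
ρ_c = 3300 × 27 km / (4.83 km + 27 km) = 2800 kg/m³.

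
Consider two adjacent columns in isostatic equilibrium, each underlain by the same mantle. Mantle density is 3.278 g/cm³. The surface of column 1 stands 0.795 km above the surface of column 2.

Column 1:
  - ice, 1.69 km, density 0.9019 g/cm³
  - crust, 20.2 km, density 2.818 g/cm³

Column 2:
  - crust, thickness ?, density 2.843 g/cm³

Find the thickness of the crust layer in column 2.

Take the compensation level at the base of the deeper column (depth z_c below the surface of column 1) and equate Σ ρ_i t_i down to z_c; mantle fills any gap and the z_c terms cancel.
Column 1: 1.69×0.9019 + 20.2×2.818 + (z_c − 21.89)×3.278
Column 2: 0.795×0 + x×2.843 + (z_c − 0.795 − 0 − x)×3.278
The z_c×3.278 term appears on both sides and cancels. Collect the known terms of each column as K = Σ(ρt)_known − 3.278 × (depth of known layers): K_1 = 58.447811 − 3.278×21.89 = −13.307609; K_2 = 0 − 3.278×(0.795 + 0) = −2.60601.
Balance: K_1 = K_2 − x×(3.278 − 2.843), so x = (K_2 − K_1)/(3.278 − 2.843) = 10.7016/0.435 = 24.6 km.

24.6 km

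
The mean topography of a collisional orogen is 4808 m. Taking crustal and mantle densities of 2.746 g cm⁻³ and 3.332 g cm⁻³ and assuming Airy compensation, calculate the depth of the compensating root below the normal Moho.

22500 m

Balancing pressure at the compensation depth: the weight of the topography is balanced by the buoyancy of the root, ρ_c h = (ρ_m − ρ_c) r.
r = h · ρ_c / (ρ_m − ρ_c) = 4808 m × 2.746 / (3.332 − 2.746) = 22500 m.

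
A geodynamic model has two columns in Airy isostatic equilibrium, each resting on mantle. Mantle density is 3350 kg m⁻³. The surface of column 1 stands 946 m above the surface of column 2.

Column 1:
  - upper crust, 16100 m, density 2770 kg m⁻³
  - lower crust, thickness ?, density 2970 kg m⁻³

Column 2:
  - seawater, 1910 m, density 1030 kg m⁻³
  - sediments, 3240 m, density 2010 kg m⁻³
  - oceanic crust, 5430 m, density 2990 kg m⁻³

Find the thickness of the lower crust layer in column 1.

12000 m

Take the compensation level at the base of the deeper column (depth z_c below the surface of column 1) and equate Σ ρ_i t_i down to z_c; mantle fills any gap and the z_c terms cancel.
Column 1: 16100×2770 + x×2970 + (z_c − 16100 − x)×3350
Column 2: 946×0 + 1910×1030 + 3240×2010 + 5430×2990 + (z_c − 946 − 10580)×3350
The z_c×3350 term appears on both sides and cancels. Collect the known terms of each column as K = Σ(ρt)_known − 3350 × (depth of known layers): K_1 = 44597000 − 3350×16100 = −9338000; K_2 = 24715400 − 3350×(946 + 10580) = −13896700.
Balance: K_1 − x×(3350 − 2970) = K_2, so x = (K_1 − K_2)/(3350 − 2970) = 4558700/380 = 12000 m.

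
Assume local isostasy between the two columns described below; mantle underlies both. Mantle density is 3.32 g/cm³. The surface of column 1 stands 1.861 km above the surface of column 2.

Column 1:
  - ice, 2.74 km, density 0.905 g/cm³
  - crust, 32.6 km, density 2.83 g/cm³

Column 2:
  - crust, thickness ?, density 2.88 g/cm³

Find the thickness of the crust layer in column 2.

37.3 km

Take the compensation level at the base of the deeper column (depth z_c below the surface of column 1) and equate Σ ρ_i t_i down to z_c; mantle fills any gap and the z_c terms cancel.
Column 1: 2.74×0.905 + 32.6×2.83 + (z_c − 35.34)×3.32
Column 2: 1.861×0 + x×2.88 + (z_c − 1.861 − 0 − x)×3.32
The z_c×3.32 term appears on both sides and cancels. Collect the known terms of each column as K = Σ(ρt)_known − 3.32 × (depth of known layers): K_1 = 94.7377 − 3.32×35.34 = −22.5911; K_2 = 0 − 3.32×(1.861 + 0) = −6.17852.
Balance: K_1 = K_2 − x×(3.32 − 2.88), so x = (K_2 − K_1)/(3.32 − 2.88) = 16.4126/0.44 = 37.3 km.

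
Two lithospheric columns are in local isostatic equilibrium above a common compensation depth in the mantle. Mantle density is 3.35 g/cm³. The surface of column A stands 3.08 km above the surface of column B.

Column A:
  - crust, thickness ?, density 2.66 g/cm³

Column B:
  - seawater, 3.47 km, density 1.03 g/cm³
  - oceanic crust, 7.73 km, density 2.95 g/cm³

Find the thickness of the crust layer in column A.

Take the compensation level at the base of the deeper column (depth z_c below the surface of column A) and equate Σ ρ_i t_i down to z_c; mantle fills any gap and the z_c terms cancel.
Column A: x×2.66 + (z_c − 0 − x)×3.35
Column B: 3.08×0 + 3.47×1.03 + 7.73×2.95 + (z_c − 3.08 − 11.2)×3.35
The z_c×3.35 term appears on both sides and cancels. Collect the known terms of each column as K = Σ(ρt)_known − 3.35 × (depth of known layers): K_A = 0 − 3.35×0 = 0; K_B = 26.3776 − 3.35×(3.08 + 11.2) = −21.4604.
Balance: K_A − x×(3.35 − 2.66) = K_B, so x = (K_A − K_B)/(3.35 − 2.66) = 21.4604/0.69 = 31.1 km.

31.1 km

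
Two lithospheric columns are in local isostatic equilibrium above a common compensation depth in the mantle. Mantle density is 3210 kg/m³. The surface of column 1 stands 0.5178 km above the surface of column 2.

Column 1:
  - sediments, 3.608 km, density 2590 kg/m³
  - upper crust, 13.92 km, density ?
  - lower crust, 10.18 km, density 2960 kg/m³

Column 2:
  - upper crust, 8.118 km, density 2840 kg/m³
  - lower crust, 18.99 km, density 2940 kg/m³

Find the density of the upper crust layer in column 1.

Take the compensation level at the base of the deeper column (depth z_c below the surface of column 1) and equate Σ ρ_i t_i down to z_c; mantle fills any gap and the z_c terms cancel.
Column 1: 3.608×2590 + 13.92×ρ + 10.18×2960 + (z_c − 27.708)×3210
Column 2: 0.5178×0 + 8.118×2840 + 18.99×2940 + (z_c − 0.5178 − 27.108)×3210
The z_c×3210 term appears on both sides and cancels. Collect the known terms of each column as K = Σ(ρt)_known − 3210 × (depth of known layers): K_1 = 39477.52 − 3210×27.708 = −49465.16; K_2 = 78885.72 − 3210×(0.5178 + 27.108) = −9793.098.
Balance: K_1 + 13.92×ρ = K_2, so ρ = (K_2 − K_1)/13.92 = 39672.1/13.92 = 2850 kg/m³.

2850 kg/m³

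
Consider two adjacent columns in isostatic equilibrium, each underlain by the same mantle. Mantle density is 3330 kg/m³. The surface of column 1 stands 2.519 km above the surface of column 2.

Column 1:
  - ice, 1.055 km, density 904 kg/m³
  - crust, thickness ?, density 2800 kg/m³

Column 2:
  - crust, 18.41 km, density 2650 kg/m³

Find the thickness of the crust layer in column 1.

Take the compensation level at the base of the deeper column (depth z_c below the surface of column 1) and equate Σ ρ_i t_i down to z_c; mantle fills any gap and the z_c terms cancel.
Column 1: 1.055×904 + x×2800 + (z_c − 1.055 − x)×3330
Column 2: 2.519×0 + 18.41×2650 + (z_c − 2.519 − 18.41)×3330
The z_c×3330 term appears on both sides and cancels. Collect the known terms of each column as K = Σ(ρt)_known − 3330 × (depth of known layers): K_1 = 953.72 − 3330×1.055 = −2559.43; K_2 = 48786.5 − 3330×(2.519 + 18.41) = −20907.07.
Balance: K_1 − x×(3330 − 2800) = K_2, so x = (K_1 − K_2)/(3330 − 2800) = 18347.6/530 = 34.6 km.

34.6 km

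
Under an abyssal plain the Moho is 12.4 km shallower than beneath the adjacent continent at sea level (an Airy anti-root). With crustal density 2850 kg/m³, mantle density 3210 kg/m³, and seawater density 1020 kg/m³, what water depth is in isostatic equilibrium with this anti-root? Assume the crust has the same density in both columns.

Replacing a thickness d of crust by seawater at the top must be balanced by replacing crust with mantle at the base: d (ρ_c − ρ_w) = a (ρ_m − ρ_c).
d = a (ρ_m − ρ_c)/(ρ_c − ρ_w) = 12.4 km × 360/1830 = 2.44 km.

2.44 km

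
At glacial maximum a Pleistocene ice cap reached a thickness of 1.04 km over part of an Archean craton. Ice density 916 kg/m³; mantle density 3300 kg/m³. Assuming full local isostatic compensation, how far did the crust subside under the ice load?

Isostatic balance requires: the ice load ρ_ice t is balanced by mantle displaced below, ρ_m s.
s = t ρ_ice / ρ_m = 1.04 km × 916/3300 = 0.289 km.

0.289 km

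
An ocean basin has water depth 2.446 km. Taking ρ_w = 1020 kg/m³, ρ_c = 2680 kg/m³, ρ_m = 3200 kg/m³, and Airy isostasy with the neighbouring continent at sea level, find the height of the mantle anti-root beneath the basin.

7.81 km

Equating mass per unit area of the two columns: replacing crust with seawater at the top is compensated by replacing crust with mantle at the base: d (ρ_c − ρ_w) = a (ρ_m − ρ_c).
a = d (ρ_c − ρ_w)/(ρ_m − ρ_c) = 2.446 km × 1660/520 = 7.81 km.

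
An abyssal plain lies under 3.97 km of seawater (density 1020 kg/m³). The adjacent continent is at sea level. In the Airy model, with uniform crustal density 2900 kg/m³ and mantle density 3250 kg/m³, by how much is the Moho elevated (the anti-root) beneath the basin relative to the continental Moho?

21.3 km

In Airy isostatic equilibrium: replacing crust with seawater at the top is compensated by replacing crust with mantle at the base: d (ρ_c − ρ_w) = a (ρ_m − ρ_c).
a = d (ρ_c − ρ_w)/(ρ_m − ρ_c) = 3.97 km × 1880/350 = 21.3 km.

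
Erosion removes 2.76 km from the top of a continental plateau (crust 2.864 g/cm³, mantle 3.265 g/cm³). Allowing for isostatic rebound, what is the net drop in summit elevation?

Rebound u = e ρ_c/ρ_m = 2.76 km × 2.864/3.265 = 2.421 km.
Net surface drop = e − u = 2.76 km − 2.421 km = e (ρ_m − ρ_c)/ρ_m = 0.339 km.

0.339 km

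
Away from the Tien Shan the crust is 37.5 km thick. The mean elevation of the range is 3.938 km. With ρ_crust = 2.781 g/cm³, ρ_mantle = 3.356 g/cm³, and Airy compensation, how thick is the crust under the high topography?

Root depth r = h ρ_c / (ρ_m − ρ_c) = 3.938 km × 2.781 / 0.575 = 19.05 km.
Total thickness = T + h + r = 37.5 km + 3.938 km + 19.05 km = 60.5 km.

60.5 km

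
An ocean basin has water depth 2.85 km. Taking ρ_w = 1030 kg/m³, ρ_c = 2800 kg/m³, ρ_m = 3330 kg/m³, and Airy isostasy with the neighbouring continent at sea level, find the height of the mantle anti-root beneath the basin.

9.52 km

In Airy isostatic equilibrium: replacing crust with seawater at the top is compensated by replacing crust with mantle at the base: d (ρ_c − ρ_w) = a (ρ_m − ρ_c).
a = d (ρ_c − ρ_w)/(ρ_m − ρ_c) = 2.85 km × 1770/530 = 9.52 km.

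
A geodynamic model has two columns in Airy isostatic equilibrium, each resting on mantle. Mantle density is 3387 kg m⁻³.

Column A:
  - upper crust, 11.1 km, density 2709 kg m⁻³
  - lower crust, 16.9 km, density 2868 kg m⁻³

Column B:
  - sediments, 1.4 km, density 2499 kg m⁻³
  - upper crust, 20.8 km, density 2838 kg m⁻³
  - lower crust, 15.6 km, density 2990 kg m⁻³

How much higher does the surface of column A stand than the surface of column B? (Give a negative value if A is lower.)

−0.755 km

For any compensation level in the mantle, the mantle terms cancel and isostasy reduces to e = (Σt_A − Σt_B) − (Σ(ρt)_A − Σ(ρt)_B) / ρ_m.
Σt_A = 28 km; Σt_B = 37.8 km; Σ(ρt)_A = 78539.1; Σ(ρt)_B = 109173 (in km·kg m⁻³).
e = (28 − 37.8) − (78539.1 − 109173) / 3387 = −0.755 km.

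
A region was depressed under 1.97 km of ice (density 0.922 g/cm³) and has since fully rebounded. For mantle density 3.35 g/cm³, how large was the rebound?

Removing the load lets mantle flow back in; uplift u satisfies ρ_ice t = ρ_m u.
u = t ρ_ice/ρ_m = 1.97 km × 0.922/3.35 = 0.542 km.

0.542 km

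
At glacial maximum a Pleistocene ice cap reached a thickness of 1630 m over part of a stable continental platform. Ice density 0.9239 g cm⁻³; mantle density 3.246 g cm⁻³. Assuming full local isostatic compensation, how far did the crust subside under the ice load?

464 m

Isostatic balance requires: the ice load ρ_ice t is balanced by mantle displaced below, ρ_m s.
s = t ρ_ice / ρ_m = 1630 m × 0.9239/3.246 = 464 m.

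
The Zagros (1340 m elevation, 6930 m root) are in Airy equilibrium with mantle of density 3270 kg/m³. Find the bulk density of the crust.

ρ_c h = (ρ_m − ρ_c) r → ρ_c (h + r) = ρ_m r → ρ_c = ρ_m r / (h + r).
ρ_c = 3270 × 6930 m / (1340 m + 6930 m) = 2740 kg/m³.

2740 kg/m³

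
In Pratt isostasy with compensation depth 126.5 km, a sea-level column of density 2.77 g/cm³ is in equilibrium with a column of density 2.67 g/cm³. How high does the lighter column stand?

4.74 km

ρ_ref D = ρ (D + h) → h = D (ρ_ref − ρ)/ρ.
h = 126.5 km × (2.77 − 2.67)/2.67 = 4.74 km.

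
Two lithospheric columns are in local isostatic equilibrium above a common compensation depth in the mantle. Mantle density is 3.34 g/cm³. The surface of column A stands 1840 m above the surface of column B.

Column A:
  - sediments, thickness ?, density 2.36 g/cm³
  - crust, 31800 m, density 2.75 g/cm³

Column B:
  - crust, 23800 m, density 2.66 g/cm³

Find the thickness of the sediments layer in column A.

Take the compensation level at the base of the deeper column (depth z_c below the surface of column A) and equate Σ ρ_i t_i down to z_c; mantle fills any gap and the z_c terms cancel.
Column A: x×2.36 + 31800×2.75 + (z_c − 31800 − x)×3.34
Column B: 1840×0 + 23800×2.66 + (z_c − 1840 − 23800)×3.34
The z_c×3.34 term appears on both sides and cancels. Collect the known terms of each column as K = Σ(ρt)_known − 3.34 × (depth of known layers): K_A = 87450 − 3.34×31800 = −18762; K_B = 63308 − 3.34×(1840 + 23800) = −22329.6.
Balance: K_A − x×(3.34 − 2.36) = K_B, so x = (K_A − K_B)/(3.34 − 2.36) = 3567.6/0.98 = 3640 m.

3640 m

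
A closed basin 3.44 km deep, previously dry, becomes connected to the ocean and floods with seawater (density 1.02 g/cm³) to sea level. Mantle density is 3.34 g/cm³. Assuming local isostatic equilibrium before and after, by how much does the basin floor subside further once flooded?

1.51 km

After flooding the water column is d + s deep. Its weight must equal the weight of mantle displaced by the extra subsidence s: (d + s) ρ_w = s ρ_m.
s = d ρ_w / (ρ_m − ρ_w) = 3.44 km × 1.02/(3.34 − 1.02) = 1.51 km.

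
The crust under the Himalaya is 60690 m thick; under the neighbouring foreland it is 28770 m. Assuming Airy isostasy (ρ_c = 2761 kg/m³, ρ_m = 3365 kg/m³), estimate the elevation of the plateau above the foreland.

Excess crust Δ = 60690 m − 28770 m = 31920 m, split between elevation h and root r with h + r = Δ.
Airy balance ρ_c h = (ρ_m − ρ_c) r gives r = h ρ_c/(ρ_m − ρ_c), so h (1 + ρ_c/(ρ_m − ρ_c)) = Δ, i.e. h = Δ (ρ_m − ρ_c)/ρ_m.
h = 31920 m × 604/3365 = 5730 m.

5730 m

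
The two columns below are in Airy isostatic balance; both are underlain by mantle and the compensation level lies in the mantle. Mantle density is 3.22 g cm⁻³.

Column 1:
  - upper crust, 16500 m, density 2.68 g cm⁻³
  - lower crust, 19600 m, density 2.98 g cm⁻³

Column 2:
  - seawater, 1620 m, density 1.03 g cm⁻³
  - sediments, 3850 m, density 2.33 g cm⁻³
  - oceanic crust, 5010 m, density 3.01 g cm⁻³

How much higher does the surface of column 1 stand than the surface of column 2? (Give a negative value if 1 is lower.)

For any compensation level in the mantle, the mantle terms cancel and isostasy reduces to e = (Σt_1 − Σt_2) − (Σ(ρt)_1 − Σ(ρt)_2) / ρ_m.
Σt_1 = 36100 m; Σt_2 = 10480 m; Σ(ρt)_1 = 102628; Σ(ρt)_2 = 25719.2 (in m·g cm⁻³).
e = (36100 − 10480) − (102628 − 25719.2) / 3.22 = 1740 m.

1740 m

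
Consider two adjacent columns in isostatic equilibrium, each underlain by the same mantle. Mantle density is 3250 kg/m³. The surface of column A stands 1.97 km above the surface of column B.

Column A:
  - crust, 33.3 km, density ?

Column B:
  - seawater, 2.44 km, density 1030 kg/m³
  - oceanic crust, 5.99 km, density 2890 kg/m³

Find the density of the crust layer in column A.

2830 kg/m³

Take the compensation level at the base of the deeper column (depth z_c below the surface of column A) and equate Σ ρ_i t_i down to z_c; mantle fills any gap and the z_c terms cancel.
Column A: 33.3×ρ + (z_c − 33.3)×3250
Column B: 1.97×0 + 2.44×1030 + 5.99×2890 + (z_c − 1.97 − 8.43)×3250
The z_c×3250 term appears on both sides and cancels. Collect the known terms of each column as K = Σ(ρt)_known − 3250 × (depth of known layers): K_A = 0 − 3250×33.3 = −108225; K_B = 19824.3 − 3250×(1.97 + 8.43) = −13975.7.
Balance: K_A + 33.3×ρ = K_B, so ρ = (K_B − K_A)/33.3 = 94249.3/33.3 = 2830 kg/m³.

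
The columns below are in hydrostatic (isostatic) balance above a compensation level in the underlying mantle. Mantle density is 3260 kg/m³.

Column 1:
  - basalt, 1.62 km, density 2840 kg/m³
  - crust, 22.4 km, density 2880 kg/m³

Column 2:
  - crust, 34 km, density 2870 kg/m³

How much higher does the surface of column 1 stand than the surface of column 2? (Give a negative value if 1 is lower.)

For any compensation level in the mantle, the mantle terms cancel and isostasy reduces to e = (Σt_1 − Σt_2) − (Σ(ρt)_1 − Σ(ρt)_2) / ρ_m.
Σt_1 = 24.02 km; Σt_2 = 34 km; Σ(ρt)_1 = 69112.8; Σ(ρt)_2 = 97580 (in km·kg/m³).
e = (24.02 − 34) − (69112.8 − 97580) / 3260 = −1.25 km.

−1.25 km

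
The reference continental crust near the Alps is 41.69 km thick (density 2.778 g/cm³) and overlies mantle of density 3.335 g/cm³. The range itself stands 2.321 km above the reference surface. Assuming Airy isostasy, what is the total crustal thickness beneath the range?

Root depth r = h ρ_c / (ρ_m − ρ_c) = 2.321 km × 2.778 / 0.557 = 11.58 km.
Total thickness = T + h + r = 41.69 km + 2.321 km + 11.58 km = 55.6 km.

55.6 km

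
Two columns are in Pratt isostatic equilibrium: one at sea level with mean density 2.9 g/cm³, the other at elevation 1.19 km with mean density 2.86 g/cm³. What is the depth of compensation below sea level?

85.1 km

ρ_ref D = ρ (D + h) → D (ρ_ref − ρ) = ρ h.
D = ρ h/(ρ_ref − ρ) = 2.86 × 1.19 km/(2.9 − 2.86) = 85.1 km.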